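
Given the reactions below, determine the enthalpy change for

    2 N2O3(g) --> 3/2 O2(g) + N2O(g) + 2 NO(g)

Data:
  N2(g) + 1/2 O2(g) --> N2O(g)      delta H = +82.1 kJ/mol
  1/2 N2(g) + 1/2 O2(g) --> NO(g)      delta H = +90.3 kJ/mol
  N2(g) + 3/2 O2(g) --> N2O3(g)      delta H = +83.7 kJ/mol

equation 1 as written: +82.1 kJ/mol
equation 2 × 2: (2)·(+90.3) = +180.6 kJ/mol
equation 3 reversed and × 2: (-2)·(+83.7) = -167.4 kJ/mol
Summing the manipulated equations, delta H = (1)·(+82.1) + (2)·(+90.3) + (-2)·(+83.7) = 95.3 kJ/mol

delta H = 95.3 kJ/mol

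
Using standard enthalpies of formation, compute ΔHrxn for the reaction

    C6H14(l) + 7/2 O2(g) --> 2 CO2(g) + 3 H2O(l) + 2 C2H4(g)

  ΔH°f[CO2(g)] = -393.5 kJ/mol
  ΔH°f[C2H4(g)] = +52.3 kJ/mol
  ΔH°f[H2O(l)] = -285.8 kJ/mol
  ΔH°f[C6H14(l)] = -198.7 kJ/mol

Products: 2·(-393.5) + 3·(-285.8) + 2·(+52.3) = -1539.8
Reactants: 1·(-198.7) + 7/2·(+0.0) = -198.7
ΔHrxn = (-1539.8) − (-198.7) = -1341.1 kJ/mol

ΔHrxn = -1341.1 kJ/mol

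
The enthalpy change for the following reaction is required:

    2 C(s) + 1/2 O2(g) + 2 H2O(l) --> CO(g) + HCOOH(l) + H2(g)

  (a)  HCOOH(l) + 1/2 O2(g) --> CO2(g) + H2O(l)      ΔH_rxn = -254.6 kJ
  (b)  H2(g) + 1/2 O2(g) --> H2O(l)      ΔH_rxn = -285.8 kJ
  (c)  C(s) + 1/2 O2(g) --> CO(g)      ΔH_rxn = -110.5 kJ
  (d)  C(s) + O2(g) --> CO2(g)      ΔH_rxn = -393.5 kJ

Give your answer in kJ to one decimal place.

(a) reversed: +254.6 kJ
(b) reversed: +285.8 kJ
(c) as written: -110.5 kJ
(d) as written: -393.5 kJ
ΔH_rxn = (+254.6) + (+285.8) + (-110.5) + (-393.5) = 36.4 kJ

ΔH_rxn = 36.4 kJ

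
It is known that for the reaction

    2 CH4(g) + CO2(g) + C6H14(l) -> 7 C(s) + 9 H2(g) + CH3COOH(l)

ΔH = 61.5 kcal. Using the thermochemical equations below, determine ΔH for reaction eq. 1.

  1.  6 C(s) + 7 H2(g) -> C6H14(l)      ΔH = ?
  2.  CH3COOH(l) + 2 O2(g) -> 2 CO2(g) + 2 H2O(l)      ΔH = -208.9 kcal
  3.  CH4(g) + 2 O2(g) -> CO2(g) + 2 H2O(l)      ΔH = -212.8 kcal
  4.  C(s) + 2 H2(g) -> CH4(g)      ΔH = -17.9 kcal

eq. 1 reversed: contributes −x
eq. 2 reversed: +208.9 kcal
eq. 3 as written: -212.8 kcal
eq. 4 reversed: +17.9 kcal
+61.5 = (+208.9) + (-212.8) + (+17.9) − x
x = (+61.5 − (+14.0)) / (-1) = -47.5 kcal

ΔH = -47.5 kcal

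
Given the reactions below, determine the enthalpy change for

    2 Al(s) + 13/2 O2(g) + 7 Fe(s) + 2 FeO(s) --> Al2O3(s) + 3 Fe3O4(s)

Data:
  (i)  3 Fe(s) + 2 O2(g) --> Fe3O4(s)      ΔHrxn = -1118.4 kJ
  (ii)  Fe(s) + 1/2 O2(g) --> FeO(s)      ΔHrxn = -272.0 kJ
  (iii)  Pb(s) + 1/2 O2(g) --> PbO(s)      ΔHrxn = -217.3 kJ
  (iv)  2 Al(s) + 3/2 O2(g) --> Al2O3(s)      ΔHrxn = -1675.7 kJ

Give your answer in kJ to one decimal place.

ΔHrxn = -4486.9 kJ

(i) × 3: (3)·(-1118.4) = -3355.2 kJ
(ii) reversed and × 2: (-2)·(-272.0) = +544.0 kJ
(iii): not needed.
(iv) as written: -1675.7 kJ
Since enthalpy is a state function, ΔHrxn = (3)·(-1118.4) + (-2)·(-272.0) + (1)·(-1675.7) = -4486.9 kJ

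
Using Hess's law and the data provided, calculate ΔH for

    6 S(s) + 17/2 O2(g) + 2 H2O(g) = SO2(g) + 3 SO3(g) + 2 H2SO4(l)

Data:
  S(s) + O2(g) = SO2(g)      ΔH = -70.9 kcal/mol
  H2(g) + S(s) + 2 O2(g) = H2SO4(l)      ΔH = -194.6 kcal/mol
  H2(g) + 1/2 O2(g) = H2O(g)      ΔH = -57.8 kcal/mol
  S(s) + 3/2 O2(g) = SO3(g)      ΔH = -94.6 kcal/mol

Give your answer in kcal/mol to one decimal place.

equation 1 as written (SO2(g) already on the product side): -70.9 kcal/mol
equation 2 × 2 (×2 to match 2 H2SO4(l) in the target): (2)·(-194.6) = -389.2 kcal/mol
equation 3 reversed and × 2 (H2O(g) must end up as a reactant; scale by 2 for the 2 H2O(g)): (-2)·(-57.8) = +115.6 kcal/mol
equation 4 × 3 (scale by 3 for the 3 SO3(g)): (3)·(-94.6) = -283.8 kcal/mol
ΔH = (-70.9) + (-389.2) + (+115.6) + (-283.8) = -628.3 kcal/mol

ΔH = -628.3 kcal/mol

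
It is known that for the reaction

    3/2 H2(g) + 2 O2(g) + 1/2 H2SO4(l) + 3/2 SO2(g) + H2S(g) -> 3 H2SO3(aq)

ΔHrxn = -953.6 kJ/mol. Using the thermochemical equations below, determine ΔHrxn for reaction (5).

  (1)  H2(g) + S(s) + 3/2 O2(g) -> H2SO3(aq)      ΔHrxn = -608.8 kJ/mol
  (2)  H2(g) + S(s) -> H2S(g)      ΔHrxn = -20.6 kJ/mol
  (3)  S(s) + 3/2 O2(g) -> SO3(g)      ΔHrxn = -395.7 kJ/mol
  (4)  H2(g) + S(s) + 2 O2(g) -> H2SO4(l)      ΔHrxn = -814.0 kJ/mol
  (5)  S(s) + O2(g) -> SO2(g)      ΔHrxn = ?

ΔHrxn = -296.8 kJ/mol

(1) × 3 (×3 to match 3 H2SO3(aq) in the target): (3)·(-608.8) = -1826.4 kJ/mol
(2) reversed (reverse to put H2S(g) on the reactant side): +20.6 kJ/mol
(3): not needed (SO3(g) appears nowhere else).
(4) reversed and × 1/2 (reverse to put H2SO4(l) on the reactant side; scale by 1/2 for the 1/2 H2SO4(l)): (-1/2)·(-814.0) = +407.0 kJ/mol
(5) reversed and × 3/2 (SO2(g) must end up as a reactant; scale by 3/2 for the 3/2 SO2(g)): contributes −3/2·x
-953.6 = (-1826.4) + (+20.6) + (+407.0) − 3/2·x
x = (-953.6 − (-1398.8)) / (-3/2) = -296.8 kJ/mol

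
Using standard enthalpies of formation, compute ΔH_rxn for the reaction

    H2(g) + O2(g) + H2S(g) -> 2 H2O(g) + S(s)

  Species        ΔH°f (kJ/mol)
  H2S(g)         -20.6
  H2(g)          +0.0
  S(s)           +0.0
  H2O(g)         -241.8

ΔH_rxn = -463.0 kJ/mol

Products: 2·(-241.8) + 1·(+0.0) = -483.6
Reactants: 1·(+0.0) + 1·(+0.0) + 1·(-20.6) = -20.6
ΔH_rxn = (-483.6) − (-20.6) = -463.0 kJ/mol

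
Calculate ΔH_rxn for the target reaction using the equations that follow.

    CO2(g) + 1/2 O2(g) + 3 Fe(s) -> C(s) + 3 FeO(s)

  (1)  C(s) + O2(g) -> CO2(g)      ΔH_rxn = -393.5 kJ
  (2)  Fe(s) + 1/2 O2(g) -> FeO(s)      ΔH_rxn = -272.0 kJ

(1) reversed (reverse to put CO2(g) on the reactant side): +393.5 kJ
(2) × 3 (scale by 3 for the 3 FeO(s)): (3)·(-272.0) = -816.0 kJ
By Hess's law, ΔH_rxn = (+393.5) + (-816.0) = -422.5 kJ

ΔH_rxn = -422.5 kJ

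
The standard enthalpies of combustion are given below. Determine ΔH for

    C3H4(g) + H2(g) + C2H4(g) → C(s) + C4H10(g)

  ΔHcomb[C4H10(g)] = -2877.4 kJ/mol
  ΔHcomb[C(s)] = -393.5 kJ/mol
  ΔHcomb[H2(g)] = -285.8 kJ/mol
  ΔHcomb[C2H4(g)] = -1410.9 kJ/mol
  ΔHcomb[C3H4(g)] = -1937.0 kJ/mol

ΔH = -362.8 kJ/mol

With combustion enthalpies, reactants minus products:
= [1·(-1937.0) + 1·(-285.8) + 1·(-1410.9)] − [1·(-393.5) + 1·(-2877.4)]
= -362.8 kJ/mol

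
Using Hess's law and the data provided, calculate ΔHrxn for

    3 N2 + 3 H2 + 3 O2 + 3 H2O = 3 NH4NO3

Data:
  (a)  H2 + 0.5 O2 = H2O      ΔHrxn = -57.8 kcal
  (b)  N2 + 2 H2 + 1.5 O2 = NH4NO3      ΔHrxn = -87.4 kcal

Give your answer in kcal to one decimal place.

(a) reversed and × 3 (H2O must end up as a reactant; ×3 to match 3 H2O in the target): (-3)·(-57.8) = +173.4 kcal
(b) × 3 (×3 to match 3 NH4NO3 in the target): (3)·(-87.4) = -262.2 kcal
ΔHrxn = (-3)·(-57.8) + (3)·(-87.4) = -88.8 kcal

ΔHrxn = -88.8 kcal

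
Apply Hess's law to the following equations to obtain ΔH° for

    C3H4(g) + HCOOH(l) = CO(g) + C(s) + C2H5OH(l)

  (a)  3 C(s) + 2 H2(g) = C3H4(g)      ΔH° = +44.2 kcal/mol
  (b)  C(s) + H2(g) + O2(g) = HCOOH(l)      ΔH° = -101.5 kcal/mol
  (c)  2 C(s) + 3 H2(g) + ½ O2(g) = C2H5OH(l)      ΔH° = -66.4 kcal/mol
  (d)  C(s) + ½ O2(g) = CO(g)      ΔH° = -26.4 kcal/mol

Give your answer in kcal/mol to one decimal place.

ΔH° = -35.5 kcal/mol

(a) reversed (reverse to put C3H4(g) on the reactant side): -44.2 kcal/mol
(b) reversed (reverse to put HCOOH(l) on the reactant side): +101.5 kcal/mol
(c) as written (C2H5OH(l) already on the product side): -66.4 kcal/mol
(d) as written (CO(g) already on the product side): -26.4 kcal/mol
Summing the manipulated equations, ΔH° = (-1)·(+44.2) + (-1)·(-101.5) + (1)·(-66.4) + (1)·(-26.4) = -35.5 kcal/mol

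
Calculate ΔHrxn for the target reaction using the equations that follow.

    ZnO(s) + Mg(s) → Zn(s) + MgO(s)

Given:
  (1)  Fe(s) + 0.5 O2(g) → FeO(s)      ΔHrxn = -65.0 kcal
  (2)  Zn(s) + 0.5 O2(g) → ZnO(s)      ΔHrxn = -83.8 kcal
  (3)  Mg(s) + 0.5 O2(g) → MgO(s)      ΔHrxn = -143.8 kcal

(1): not needed (FeO(s) appears nowhere else).
(2) reversed (ZnO(s) must end up as a reactant): +83.8 kcal
(3) as written (MgO(s) already on the product side): -143.8 kcal
Combining the equations, ΔHrxn = (-1)·(-83.8) + (1)·(-143.8) = -60.0 kcal

ΔHrxn = -60.0 kcal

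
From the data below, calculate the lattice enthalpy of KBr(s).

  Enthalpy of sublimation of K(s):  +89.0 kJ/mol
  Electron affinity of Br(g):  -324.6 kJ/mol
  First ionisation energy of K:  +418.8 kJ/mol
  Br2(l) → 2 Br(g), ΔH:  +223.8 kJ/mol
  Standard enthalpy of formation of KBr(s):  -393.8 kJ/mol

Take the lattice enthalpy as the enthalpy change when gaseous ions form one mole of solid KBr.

U = -688.9 kJ/mol

ΔHf° = 1·ΔHsub + 1·(ΣIE) + 1/2·D(Br2) + 1·EA + U
-393.8 = 1·(+89.0) + 1·(+418.8) + 1/2·(+223.8) + 1·(-324.6) + U
U = -393.8 − (+295.1) = -688.9 kJ/mol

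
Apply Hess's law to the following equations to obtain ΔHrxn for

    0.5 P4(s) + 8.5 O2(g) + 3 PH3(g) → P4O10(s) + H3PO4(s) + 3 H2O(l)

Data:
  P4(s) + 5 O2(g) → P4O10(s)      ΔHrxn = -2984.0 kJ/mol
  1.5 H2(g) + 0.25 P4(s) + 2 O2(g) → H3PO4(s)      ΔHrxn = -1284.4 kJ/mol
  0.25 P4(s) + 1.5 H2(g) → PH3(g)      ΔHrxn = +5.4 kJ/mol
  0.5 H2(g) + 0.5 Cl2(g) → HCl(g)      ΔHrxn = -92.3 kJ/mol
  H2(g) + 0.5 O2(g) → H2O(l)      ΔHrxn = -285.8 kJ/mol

equation 1 as written (P4O10(s) already on the product side): -2984.0 kJ/mol
equation 2 as written (H3PO4(s) already on the product side): -1284.4 kJ/mol
equation 3 reversed and × 3 (reverse to put PH3(g) on the reactant side; ×3 to match 3 PH3(g) in the target): (-3)·(+5.4) = -16.2 kJ/mol
equation 4: not needed (Cl2(g) appears nowhere else).
equation 5 × 3 (×3 to match 3 H2O(l) in the target): (3)·(-285.8) = -857.4 kJ/mol
ΔHrxn = (-2984.0) + (-1284.4) + (-16.2) + (-857.4) = -5142.0 kJ/mol

ΔHrxn = -5142.0 kJ/mol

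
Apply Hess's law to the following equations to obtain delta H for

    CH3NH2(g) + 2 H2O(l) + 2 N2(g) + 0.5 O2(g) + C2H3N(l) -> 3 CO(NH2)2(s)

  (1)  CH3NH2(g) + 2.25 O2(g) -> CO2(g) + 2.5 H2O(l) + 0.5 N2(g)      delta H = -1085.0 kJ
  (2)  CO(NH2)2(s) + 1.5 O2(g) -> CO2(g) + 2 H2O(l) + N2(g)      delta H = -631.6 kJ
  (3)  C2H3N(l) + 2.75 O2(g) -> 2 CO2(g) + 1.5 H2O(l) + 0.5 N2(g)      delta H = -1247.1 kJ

(1) as written (CH3NH2(g) already on the reactant side): -1085.0 kJ
(2) reversed and × 3 (CO(NH2)2(s) must end up as a product; scale by 3 for the 3 CO(NH2)2(s)): (-3)·(-631.6) = +1894.8 kJ
(3) as written (C2H3N(l) already on the reactant side): -1247.1 kJ
Summing the manipulated equations, delta H = (-1085.0) + (+1894.8) + (-1247.1) = -437.3 kJ

delta H = -437.3 kJ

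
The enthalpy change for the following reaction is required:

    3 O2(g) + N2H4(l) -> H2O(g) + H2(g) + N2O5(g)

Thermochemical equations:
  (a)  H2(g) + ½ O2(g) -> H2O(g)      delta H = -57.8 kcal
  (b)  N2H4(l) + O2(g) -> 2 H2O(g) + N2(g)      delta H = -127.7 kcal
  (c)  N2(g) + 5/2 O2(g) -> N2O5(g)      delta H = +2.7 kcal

delta H = -67.2 kcal

(a) reversed: +57.8 kcal
(b) as written: -127.7 kcal
(c) as written: +2.7 kcal
By Hess's law, delta H = (-1)·(-57.8) + (1)·(-127.7) + (1)·(+2.7) = -67.2 kcal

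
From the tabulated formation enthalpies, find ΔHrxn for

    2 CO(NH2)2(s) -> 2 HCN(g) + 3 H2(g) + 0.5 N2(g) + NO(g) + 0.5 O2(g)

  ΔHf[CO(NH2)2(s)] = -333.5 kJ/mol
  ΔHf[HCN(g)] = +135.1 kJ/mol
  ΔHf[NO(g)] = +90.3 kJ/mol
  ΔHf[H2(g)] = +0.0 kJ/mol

ΔH°rxn = Σ nΔHf°(products) − Σ nΔHf°(reactants).
Products: 2·(+135.1) + 3·(+0.0) + 1/2·(+0.0) + 1·(+90.3) + 1/2·(+0.0) = +360.5
Reactants: 2·(-333.5) = -667.0
ΔHrxn = (+360.5) − (-667.0) = 1027.5 kJ/mol

ΔHrxn = 1027.5 kJ/mol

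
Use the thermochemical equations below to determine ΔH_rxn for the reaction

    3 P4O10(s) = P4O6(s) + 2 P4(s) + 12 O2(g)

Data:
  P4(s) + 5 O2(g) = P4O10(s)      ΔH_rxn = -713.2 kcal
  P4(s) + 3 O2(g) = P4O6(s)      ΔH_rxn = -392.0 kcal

equation 1 reversed and × 3: (-3)·(-713.2) = +2139.6 kcal
equation 2 as written: -392.0 kcal
ΔH_rxn = (+2139.6) + (-392.0) = 1747.6 kcal

ΔH_rxn = 1747.6 kcal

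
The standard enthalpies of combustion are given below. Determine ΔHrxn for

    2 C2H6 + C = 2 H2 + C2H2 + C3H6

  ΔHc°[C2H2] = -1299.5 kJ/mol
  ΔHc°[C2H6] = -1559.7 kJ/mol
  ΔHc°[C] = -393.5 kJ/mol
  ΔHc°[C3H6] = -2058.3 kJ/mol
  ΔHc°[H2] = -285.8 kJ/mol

ΔHrxn = 416.5 kJ/mol

Using ΔH = Σ nΔHc°(reactants) − Σ nΔHc°(products):
= [2·(-1559.7) + 1·(-393.5)] − [2·(-285.8) + 1·(-1299.5) + 1·(-2058.3)]
= 416.5 kJ/mol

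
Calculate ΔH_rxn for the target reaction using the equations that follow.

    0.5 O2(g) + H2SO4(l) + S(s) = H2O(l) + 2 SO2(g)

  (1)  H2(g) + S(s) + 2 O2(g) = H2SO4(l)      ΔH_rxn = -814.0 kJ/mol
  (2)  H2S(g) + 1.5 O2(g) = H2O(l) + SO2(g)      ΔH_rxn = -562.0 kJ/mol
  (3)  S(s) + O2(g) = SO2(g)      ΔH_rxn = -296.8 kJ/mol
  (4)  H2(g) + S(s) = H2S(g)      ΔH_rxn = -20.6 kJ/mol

ΔH_rxn = -65.4 kJ/mol

(1) reversed: +814.0 kJ/mol
(2) as written: -562.0 kJ/mol
(3) as written: -296.8 kJ/mol
(4) as written: -20.6 kJ/mol
Summing the manipulated equations, ΔH_rxn = (+814.0) + (-562.0) + (-296.8) + (-20.6) = -65.4 kJ/mol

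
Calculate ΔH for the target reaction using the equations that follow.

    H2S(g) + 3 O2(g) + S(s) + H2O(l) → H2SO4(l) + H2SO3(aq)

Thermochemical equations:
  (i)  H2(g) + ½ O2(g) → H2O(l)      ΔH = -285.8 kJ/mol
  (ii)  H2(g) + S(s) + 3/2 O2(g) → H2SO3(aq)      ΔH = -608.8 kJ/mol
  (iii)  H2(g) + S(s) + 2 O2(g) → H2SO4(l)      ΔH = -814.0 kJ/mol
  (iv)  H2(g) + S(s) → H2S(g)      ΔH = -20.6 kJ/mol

ΔH = -1116.4 kJ/mol

(i) reversed: +285.8 kJ/mol
(ii) as written: -608.8 kJ/mol
(iii) as written: -814.0 kJ/mol
(iv) reversed: +20.6 kJ/mol
ΔH = (+285.8) + (-608.8) + (-814.0) + (+20.6) = -1116.4 kJ/mol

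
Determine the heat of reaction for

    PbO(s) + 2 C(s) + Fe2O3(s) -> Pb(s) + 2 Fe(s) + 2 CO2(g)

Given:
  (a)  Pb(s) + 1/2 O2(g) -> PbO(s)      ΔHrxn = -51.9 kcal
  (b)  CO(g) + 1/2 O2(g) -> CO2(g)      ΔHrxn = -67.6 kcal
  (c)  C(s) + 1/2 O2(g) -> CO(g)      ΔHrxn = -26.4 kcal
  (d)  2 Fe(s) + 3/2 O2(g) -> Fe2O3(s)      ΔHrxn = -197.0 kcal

(a) reversed: +51.9 kcal
(b) × 2: (2)·(-67.6) = -135.2 kcal
(c) × 2: (2)·(-26.4) = -52.8 kcal
(d) reversed: +197.0 kcal
ΔHrxn = (-1)·(-51.9) + (2)·(-67.6) + (2)·(-26.4) + (-1)·(-197.0) = 60.9 kcal

ΔHrxn = 60.9 kcal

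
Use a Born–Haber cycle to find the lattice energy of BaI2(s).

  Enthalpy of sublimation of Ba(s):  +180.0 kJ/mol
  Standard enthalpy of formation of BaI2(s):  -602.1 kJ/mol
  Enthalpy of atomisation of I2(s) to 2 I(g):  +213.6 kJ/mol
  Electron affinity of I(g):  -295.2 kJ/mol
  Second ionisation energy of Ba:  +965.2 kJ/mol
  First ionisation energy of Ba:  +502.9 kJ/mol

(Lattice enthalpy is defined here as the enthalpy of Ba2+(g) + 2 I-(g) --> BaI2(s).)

U = -1873.4 kJ/mol

ΔHf° = 1·ΔHsub + 1·(ΣIE) + 1·D(I2) + 2·EA + U
-602.1 = 1·(+180.0) + 1·(+1468.1) + 1·(+213.6) + 2·(-295.2) + U
U = -602.1 − (+1271.3) = -1873.4 kJ/mol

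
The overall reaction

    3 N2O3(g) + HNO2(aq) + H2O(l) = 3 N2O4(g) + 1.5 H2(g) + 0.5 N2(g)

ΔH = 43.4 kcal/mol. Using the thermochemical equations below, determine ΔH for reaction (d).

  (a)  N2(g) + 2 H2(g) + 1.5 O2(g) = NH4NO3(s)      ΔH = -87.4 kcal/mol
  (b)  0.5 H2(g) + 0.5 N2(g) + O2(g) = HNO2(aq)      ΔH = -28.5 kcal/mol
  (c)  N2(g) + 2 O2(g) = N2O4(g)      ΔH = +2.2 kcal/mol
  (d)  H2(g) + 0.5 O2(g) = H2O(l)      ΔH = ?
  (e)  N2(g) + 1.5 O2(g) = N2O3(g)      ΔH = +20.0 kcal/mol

ΔH = -68.3 kcal/mol

(a): not needed (NH4NO3(s) appears nowhere else).
(b) reversed (reverse to put HNO2(aq) on the reactant side): +28.5 kcal/mol
(c) × 3 (×3 to match 3 N2O4(g) in the target): (3)·(+2.2) = +6.6 kcal/mol
(d) reversed (H2O(l) must end up as a reactant): contributes −x
(e) reversed and × 3 (N2O3(g) must end up as a reactant; ×3 to match 3 N2O3(g) in the target): (-3)·(+20.0) = -60.0 kcal/mol
+43.4 = (+28.5) + (+6.6) + (-60.0) − x
x = (+43.4 − (-24.9)) / (-1) = -68.3 kcal/mol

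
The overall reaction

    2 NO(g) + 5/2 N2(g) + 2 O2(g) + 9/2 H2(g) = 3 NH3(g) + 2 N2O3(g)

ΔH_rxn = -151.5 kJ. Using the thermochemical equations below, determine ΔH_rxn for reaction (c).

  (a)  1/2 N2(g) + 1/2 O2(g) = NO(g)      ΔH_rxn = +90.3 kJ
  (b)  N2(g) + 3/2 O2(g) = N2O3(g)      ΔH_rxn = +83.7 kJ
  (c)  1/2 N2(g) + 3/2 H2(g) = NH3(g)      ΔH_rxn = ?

(a) reversed and × 2 (reverse to put NO(g) on the reactant side; ×2 to match 2 NO(g) in the target): (-2)·(+90.3) = -180.6 kJ
(b) × 2 (×2 to match 2 N2O3(g) in the target): (2)·(+83.7) = +167.4 kJ
(c) × 3 (×3 to match 3 NH3(g) in the target): contributes 3·x
-151.5 = (-180.6) + (+167.4) + 3·x
x = (-151.5 − (-13.2)) / (3) = -46.1 kJ

ΔH_rxn = -46.1 kJ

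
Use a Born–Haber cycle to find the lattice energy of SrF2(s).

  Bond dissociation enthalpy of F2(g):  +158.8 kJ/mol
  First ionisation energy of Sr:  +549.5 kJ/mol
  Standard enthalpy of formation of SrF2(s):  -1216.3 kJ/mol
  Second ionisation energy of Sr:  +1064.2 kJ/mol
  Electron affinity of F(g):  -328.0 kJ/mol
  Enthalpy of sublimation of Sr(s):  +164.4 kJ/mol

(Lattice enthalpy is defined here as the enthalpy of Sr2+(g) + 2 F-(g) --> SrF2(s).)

ΔHf° = 1·ΔHsub + 1·(ΣIE) + 1·D(F2) + 2·EA + U
-1216.3 = 1·(+164.4) + 1·(+1613.7) + 1·(+158.8) + 2·(-328.0) + U
U = -1216.3 − (+1280.9) = -2497.2 kJ/mol

U = -2497.2 kJ/mol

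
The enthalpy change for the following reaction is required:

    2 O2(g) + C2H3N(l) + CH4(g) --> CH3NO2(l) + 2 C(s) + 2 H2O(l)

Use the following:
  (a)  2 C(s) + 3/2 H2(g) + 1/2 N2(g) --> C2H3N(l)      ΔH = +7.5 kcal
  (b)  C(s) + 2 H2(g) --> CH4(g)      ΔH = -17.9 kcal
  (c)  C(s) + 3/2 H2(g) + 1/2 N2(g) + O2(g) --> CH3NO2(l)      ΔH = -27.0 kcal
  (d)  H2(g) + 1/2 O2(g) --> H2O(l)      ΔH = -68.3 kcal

(a) reversed (reverse to put C2H3N(l) on the reactant side): -7.5 kcal
(b) reversed (reverse to put CH4(g) on the reactant side): +17.9 kcal
(c) as written (CH3NO2(l) already on the product side): -27.0 kcal
(d) × 2 (scale by 2 for the 2 H2O(l)): (2)·(-68.3) = -136.6 kcal
Since enthalpy is a state function, ΔH = (-1)·(+7.5) + (-1)·(-17.9) + (1)·(-27.0) + (2)·(-68.3) = -153.2 kcal

ΔH = -153.2 kcal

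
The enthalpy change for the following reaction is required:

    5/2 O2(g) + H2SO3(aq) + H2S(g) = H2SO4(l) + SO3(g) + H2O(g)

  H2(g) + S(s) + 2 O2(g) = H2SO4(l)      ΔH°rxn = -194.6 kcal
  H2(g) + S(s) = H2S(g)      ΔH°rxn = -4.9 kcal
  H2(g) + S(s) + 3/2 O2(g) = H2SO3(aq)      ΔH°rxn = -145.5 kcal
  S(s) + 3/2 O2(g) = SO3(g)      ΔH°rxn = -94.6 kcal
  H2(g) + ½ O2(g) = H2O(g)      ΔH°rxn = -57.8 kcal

ΔH°rxn = -196.6 kcal

equation 1 as written (H2SO4(l) already on the product side): -194.6 kcal
equation 2 reversed (reverse to put H2S(g) on the reactant side): +4.9 kcal
equation 3 reversed (H2SO3(aq) must end up as a reactant): +145.5 kcal
equation 4 as written (SO3(g) already on the product side): -94.6 kcal
equation 5 as written (H2O(g) already on the product side): -57.8 kcal
ΔH°rxn = (1)·(-194.6) + (-1)·(-4.9) + (-1)·(-145.5) + (1)·(-94.6) + (1)·(-57.8) = -196.6 kcal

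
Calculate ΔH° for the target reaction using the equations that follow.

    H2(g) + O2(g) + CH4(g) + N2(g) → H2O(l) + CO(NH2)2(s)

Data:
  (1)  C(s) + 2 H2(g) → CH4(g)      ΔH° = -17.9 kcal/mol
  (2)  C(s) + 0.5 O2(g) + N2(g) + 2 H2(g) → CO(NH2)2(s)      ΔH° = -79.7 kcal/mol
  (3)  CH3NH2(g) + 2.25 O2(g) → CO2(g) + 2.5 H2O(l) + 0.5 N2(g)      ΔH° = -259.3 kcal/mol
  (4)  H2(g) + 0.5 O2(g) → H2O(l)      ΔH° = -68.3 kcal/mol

ΔH° = -130.1 kcal/mol

(1) reversed (CH4(g) must end up as a reactant): +17.9 kcal/mol
(2) as written (CO(NH2)2(s) already on the product side): -79.7 kcal/mol
(3): not needed (CO2(g) appears nowhere else).
(4) as written: -68.3 kcal/mol
ΔH° = (-1)·(-17.9) + (1)·(-79.7) + (1)·(-68.3) = -130.1 kcal/mol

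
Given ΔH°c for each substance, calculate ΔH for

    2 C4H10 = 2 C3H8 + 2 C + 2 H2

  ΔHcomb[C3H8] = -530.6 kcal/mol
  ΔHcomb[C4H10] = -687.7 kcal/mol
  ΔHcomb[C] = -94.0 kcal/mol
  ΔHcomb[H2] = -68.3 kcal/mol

ΔH = 10.4 kcal/mol

Using ΔH = Σ nΔHc°(reactants) − Σ nΔHc°(products):
= [2·(-687.7)] − [2·(-530.6) + 2·(-94.0) + 2·(-68.3)]
= 10.4 kcal/mol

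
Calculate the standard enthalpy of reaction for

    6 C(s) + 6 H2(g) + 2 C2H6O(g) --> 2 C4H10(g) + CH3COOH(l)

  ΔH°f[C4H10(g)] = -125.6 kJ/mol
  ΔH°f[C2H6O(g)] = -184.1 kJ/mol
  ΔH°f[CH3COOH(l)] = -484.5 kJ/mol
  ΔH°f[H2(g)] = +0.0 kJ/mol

ΔHrxn = -367.5 kJ/mol

ΔH°rxn = Σ nΔHf°(products) − Σ nΔHf°(reactants).
Products: 2·(-125.6) + 1·(-484.5) = -735.7
Reactants: 6·(+0.0) + 6·(+0.0) + 2·(-184.1) = -368.2
ΔHrxn = (-735.7) − (-368.2) = -367.5 kJ/mol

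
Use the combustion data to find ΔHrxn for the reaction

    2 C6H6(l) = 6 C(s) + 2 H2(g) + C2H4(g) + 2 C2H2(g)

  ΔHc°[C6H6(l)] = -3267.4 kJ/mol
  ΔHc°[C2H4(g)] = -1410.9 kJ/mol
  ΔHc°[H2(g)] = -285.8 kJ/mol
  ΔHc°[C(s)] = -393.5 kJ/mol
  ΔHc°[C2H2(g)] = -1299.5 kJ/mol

ΔHrxn = 407.7 kJ/mol

Using ΔH = Σ nΔHc°(reactants) − Σ nΔHc°(products):
= [2·(-3267.4)] − [6·(-393.5) + 2·(-285.8) + 1·(-1410.9) + 2·(-1299.5)]
= 407.7 kJ/mol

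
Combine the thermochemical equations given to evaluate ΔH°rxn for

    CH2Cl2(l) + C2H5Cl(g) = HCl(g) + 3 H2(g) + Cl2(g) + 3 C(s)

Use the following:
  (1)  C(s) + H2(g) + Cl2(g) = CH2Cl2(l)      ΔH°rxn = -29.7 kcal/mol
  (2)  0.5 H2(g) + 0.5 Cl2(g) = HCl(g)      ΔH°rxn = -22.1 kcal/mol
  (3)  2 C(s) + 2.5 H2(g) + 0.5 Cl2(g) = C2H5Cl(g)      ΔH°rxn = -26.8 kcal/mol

(1) reversed (CH2Cl2(l) must end up as a reactant): +29.7 kcal/mol
(2) as written (HCl(g) already on the product side): -22.1 kcal/mol
(3) reversed (C2H5Cl(g) must end up as a reactant): +26.8 kcal/mol
Since enthalpy is a state function, ΔH°rxn = (+29.7) + (-22.1) + (+26.8) = 34.4 kcal/mol

ΔH°rxn = 34.4 kcal/mol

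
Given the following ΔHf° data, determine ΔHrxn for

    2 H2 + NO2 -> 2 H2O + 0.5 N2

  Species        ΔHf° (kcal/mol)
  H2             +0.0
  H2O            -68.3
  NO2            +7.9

ΔH°rxn = Σ nΔHf°(products) − Σ nΔHf°(reactants).
Products: 2·(-68.3) + 1/2·(+0.0) = -136.6
Reactants: 2·(+0.0) + 1·(+7.9) = +7.9
ΔHrxn = (-136.6) − (+7.9) = -144.5 kcal/mol

ΔHrxn = -144.5 kcal/mol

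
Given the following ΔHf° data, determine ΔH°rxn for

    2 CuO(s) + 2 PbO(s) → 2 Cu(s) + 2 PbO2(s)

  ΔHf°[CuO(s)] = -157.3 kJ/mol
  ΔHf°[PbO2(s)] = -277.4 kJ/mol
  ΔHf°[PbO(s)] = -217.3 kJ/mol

Products: 2·(+0.0) + 2·(-277.4) = -554.8
Reactants: 2·(-157.3) + 2·(-217.3) = -749.2
ΔH°rxn = (-554.8) − (-749.2) = 194.4 kJ/mol

ΔH°rxn = 194.4 kJ/mol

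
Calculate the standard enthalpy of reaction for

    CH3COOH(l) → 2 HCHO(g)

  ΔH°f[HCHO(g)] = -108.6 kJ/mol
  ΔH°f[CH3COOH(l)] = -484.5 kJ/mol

Products: 2·(-108.6) = -217.2
Reactants: 1·(-484.5) = -484.5
ΔH°rxn = (-217.2) − (-484.5) = 267.3 kJ/mol

ΔH°rxn = 267.3 kJ/mol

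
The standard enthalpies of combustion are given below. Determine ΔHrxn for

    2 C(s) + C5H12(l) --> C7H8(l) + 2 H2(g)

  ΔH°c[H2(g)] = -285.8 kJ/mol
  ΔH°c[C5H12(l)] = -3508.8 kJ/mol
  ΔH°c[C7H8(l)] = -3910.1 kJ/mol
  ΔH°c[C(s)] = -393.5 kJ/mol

ΔHrxn = 185.9 kJ/mol

With combustion enthalpies, reactants minus products:
= [2·(-393.5) + 1·(-3508.8)] − [1·(-3910.1) + 2·(-285.8)]
= 185.9 kJ/mol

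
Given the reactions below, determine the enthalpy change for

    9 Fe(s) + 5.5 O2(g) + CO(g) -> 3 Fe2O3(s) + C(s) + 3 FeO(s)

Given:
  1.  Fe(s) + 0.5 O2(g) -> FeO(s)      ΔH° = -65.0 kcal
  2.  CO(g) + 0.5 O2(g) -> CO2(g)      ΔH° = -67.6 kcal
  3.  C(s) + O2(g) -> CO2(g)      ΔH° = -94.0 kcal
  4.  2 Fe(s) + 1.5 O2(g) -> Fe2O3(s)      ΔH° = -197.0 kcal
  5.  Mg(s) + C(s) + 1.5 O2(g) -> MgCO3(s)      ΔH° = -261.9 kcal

ΔH° = -759.6 kcal

eq. 1 × 3 (×3 to match 3 FeO(s) in the target): (3)·(-65.0) = -195.0 kcal
eq. 2 as written (CO(g) already on the reactant side): -67.6 kcal
eq. 3 reversed: +94.0 kcal
eq. 4 × 3 (scale by 3 for the 3 Fe2O3(s)): (3)·(-197.0) = -591.0 kcal
eq. 5: not needed (MgCO3(s) appears nowhere else).
Combining the equations, ΔH° = (3)·(-65.0) + (1)·(-67.6) + (-1)·(-94.0) + (3)·(-197.0) = -759.6 kcal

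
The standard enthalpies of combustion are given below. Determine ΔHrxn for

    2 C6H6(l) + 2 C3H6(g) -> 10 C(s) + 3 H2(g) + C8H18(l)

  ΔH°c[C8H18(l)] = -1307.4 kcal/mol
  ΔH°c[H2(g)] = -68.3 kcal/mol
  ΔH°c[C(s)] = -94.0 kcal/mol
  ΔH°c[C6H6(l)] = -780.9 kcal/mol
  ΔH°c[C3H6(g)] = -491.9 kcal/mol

ΔHrxn = -93.3 kcal/mol

Using ΔH = Σ nΔHc°(reactants) − Σ nΔHc°(products):
= [2·(-780.9) + 2·(-491.9)] − [10·(-94.0) + 3·(-68.3) + 1·(-1307.4)]
= -93.3 kcal/mol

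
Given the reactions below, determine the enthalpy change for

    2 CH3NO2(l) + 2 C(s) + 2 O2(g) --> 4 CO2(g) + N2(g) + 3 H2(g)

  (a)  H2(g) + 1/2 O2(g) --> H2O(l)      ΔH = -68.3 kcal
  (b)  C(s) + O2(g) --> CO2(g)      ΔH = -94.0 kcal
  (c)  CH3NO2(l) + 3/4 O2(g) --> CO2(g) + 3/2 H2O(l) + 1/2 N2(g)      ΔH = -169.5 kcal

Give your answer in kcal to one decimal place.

ΔH = -322.1 kcal

(a) reversed and × 3: (-3)·(-68.3) = +204.9 kcal
(b) × 2: (2)·(-94.0) = -188.0 kcal
(c) × 2: (2)·(-169.5) = -339.0 kcal
Combining the equations, ΔH = (+204.9) + (-188.0) + (-339.0) = -322.1 kcal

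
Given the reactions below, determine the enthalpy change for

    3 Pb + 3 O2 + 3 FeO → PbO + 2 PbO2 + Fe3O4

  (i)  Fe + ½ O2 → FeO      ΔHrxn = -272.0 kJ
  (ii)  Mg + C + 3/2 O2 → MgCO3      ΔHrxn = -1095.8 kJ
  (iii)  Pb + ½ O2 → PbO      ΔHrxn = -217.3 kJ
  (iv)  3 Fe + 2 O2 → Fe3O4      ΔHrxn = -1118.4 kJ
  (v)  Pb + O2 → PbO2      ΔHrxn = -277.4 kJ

(i) reversed and × 3 (reverse to put FeO on the reactant side; scale by 3 for the 3 FeO): (-3)·(-272.0) = +816.0 kJ
(ii): not needed (MgCO3 appears nowhere else).
(iii) as written (PbO already on the product side): -217.3 kJ
(iv) as written (Fe3O4 already on the product side): -1118.4 kJ
(v) × 2 (scale by 2 for the 2 PbO2): (2)·(-277.4) = -554.8 kJ
Since enthalpy is a state function, ΔHrxn = (+816.0) + (-217.3) + (-1118.4) + (-554.8) = -1074.5 kJ

ΔHrxn = -1074.5 kJ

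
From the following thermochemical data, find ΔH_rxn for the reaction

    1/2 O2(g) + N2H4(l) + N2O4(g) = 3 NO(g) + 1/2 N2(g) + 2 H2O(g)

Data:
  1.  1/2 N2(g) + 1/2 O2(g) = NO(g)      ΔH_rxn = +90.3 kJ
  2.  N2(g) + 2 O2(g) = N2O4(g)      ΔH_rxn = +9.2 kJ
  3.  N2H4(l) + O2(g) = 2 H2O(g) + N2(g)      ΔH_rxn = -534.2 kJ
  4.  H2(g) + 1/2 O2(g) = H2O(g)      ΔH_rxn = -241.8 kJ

eq. 1 × 3 (×3 to match 3 NO(g) in the target): (3)·(+90.3) = +270.9 kJ
eq. 2 reversed (N2O4(g) must end up as a reactant): -9.2 kJ
eq. 3 as written (N2H4(l) already on the reactant side): -534.2 kJ
eq. 4: not needed (H2(g) appears nowhere else).
Combining the equations, ΔH_rxn = (+270.9) + (-9.2) + (-534.2) = -272.5 kJ

ΔH_rxn = -272.5 kJ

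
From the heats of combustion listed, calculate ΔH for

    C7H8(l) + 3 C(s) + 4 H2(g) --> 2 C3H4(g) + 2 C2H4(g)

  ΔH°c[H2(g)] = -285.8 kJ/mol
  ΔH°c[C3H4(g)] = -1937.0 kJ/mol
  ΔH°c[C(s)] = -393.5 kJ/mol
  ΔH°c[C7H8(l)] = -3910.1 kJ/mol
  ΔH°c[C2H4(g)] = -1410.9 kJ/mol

Using ΔH = Σ nΔHc°(reactants) − Σ nΔHc°(products):
= [1·(-3910.1) + 3·(-393.5) + 4·(-285.8)] − [2·(-1937.0) + 2·(-1410.9)]
= 462.0 kJ/mol

ΔH = 462.0 kJ/mol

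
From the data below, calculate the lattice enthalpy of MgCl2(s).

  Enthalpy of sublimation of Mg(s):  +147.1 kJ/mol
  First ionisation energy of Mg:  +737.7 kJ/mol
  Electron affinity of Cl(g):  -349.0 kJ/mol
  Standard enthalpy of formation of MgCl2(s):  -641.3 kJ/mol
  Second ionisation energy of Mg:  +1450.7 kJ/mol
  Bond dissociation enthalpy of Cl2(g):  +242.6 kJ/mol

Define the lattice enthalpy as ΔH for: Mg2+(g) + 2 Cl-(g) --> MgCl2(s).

U = -2521.4 kJ/mol

ΔHf° = 1·ΔHsub + 1·(ΣIE) + 1·D(Cl2) + 2·EA + U
-641.3 = 1·(+147.1) + 1·(+2188.4) + 1·(+242.6) + 2·(-349.0) + U
U = -641.3 − (+1880.1) = -2521.4 kJ/mol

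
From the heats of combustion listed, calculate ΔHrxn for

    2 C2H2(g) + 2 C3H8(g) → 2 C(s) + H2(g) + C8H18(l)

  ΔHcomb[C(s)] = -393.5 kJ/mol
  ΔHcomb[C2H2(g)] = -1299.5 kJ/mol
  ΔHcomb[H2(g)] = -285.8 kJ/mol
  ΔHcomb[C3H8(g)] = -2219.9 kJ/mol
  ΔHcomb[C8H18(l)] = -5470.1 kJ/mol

ΔHrxn = -495.9 kJ/mol

With combustion enthalpies, reactants minus products:
= [2·(-1299.5) + 2·(-2219.9)] − [2·(-393.5) + 1·(-285.8) + 1·(-5470.1)]
= -495.9 kJ/mol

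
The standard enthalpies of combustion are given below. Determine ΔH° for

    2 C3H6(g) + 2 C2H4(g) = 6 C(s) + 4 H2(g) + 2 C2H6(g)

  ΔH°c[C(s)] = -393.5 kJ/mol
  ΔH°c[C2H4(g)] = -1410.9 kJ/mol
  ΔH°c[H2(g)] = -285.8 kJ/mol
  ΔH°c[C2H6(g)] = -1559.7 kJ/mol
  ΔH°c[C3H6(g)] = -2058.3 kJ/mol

ΔH° = -314.8 kJ/mol

With combustion enthalpies, reactants minus products:
= [2·(-2058.3) + 2·(-1410.9)] − [6·(-393.5) + 4·(-285.8) + 2·(-1559.7)]
= -314.8 kJ/mol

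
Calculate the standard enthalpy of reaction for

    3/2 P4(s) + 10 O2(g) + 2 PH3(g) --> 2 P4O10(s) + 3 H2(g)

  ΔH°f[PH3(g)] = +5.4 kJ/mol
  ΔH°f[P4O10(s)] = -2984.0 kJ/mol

Products: 2·(-2984.0) + 3·(+0.0) = -5968.0
Reactants: 3/2·(+0.0) + 10·(+0.0) + 2·(+5.4) = +10.8
ΔH_rxn = (-5968.0) − (+10.8) = -5978.8 kJ/mol

ΔH_rxn = -5978.8 kJ/mol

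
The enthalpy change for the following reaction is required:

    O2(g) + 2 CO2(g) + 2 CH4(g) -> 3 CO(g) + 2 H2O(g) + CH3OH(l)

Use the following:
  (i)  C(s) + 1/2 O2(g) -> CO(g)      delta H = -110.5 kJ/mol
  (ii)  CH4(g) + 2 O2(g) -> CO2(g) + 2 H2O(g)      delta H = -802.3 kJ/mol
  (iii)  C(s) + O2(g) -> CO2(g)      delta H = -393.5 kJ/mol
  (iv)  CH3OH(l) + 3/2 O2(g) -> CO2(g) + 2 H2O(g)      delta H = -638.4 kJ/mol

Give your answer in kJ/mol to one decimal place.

(i) × 3: (3)·(-110.5) = -331.5 kJ/mol
(ii) × 2: (2)·(-802.3) = -1604.6 kJ/mol
(iii) reversed and × 3: (-3)·(-393.5) = +1180.5 kJ/mol
(iv) reversed: +638.4 kJ/mol
By Hess's law, delta H = (3)·(-110.5) + (2)·(-802.3) + (-3)·(-393.5) + (-1)·(-638.4) = -117.2 kJ/mol

delta H = -117.2 kJ/mol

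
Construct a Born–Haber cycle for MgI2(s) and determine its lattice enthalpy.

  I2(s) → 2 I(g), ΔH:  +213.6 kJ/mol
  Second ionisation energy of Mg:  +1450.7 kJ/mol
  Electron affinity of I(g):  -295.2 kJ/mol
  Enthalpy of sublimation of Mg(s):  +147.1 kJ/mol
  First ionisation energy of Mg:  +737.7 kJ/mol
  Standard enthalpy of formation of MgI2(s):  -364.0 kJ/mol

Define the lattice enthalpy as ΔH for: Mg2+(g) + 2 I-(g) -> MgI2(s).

U = -2322.7 kJ/mol

ΔHf° = 1·ΔHsub + 1·(ΣIE) + 1·D(I2) + 2·EA + U
-364.0 = 1·(+147.1) + 1·(+2188.4) + 1·(+213.6) + 2·(-295.2) + U
U = -364.0 − (+1958.7) = -2322.7 kJ/mol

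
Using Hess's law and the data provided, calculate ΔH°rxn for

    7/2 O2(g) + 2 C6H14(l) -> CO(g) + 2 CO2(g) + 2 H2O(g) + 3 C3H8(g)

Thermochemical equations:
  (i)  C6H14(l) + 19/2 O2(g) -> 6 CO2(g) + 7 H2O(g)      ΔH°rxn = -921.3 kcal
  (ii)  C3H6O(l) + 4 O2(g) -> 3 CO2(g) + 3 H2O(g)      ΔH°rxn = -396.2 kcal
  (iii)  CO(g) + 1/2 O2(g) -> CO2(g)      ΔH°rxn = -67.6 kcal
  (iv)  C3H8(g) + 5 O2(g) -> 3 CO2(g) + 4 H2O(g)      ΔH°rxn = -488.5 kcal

ΔH°rxn = -309.5 kcal

(i) × 2 (scale by 2 for the 2 C6H14(l)): (2)·(-921.3) = -1842.6 kcal
(ii): not needed (C3H6O(l) appears nowhere else).
(iii) reversed (reverse to put CO(g) on the product side): +67.6 kcal
(iv) reversed and × 3 (C3H8(g) must end up as a product; scale by 3 for the 3 C3H8(g)): (-3)·(-488.5) = +1465.5 kcal
ΔH°rxn = (2)·(-921.3) + (-1)·(-67.6) + (-3)·(-488.5) = -309.5 kcal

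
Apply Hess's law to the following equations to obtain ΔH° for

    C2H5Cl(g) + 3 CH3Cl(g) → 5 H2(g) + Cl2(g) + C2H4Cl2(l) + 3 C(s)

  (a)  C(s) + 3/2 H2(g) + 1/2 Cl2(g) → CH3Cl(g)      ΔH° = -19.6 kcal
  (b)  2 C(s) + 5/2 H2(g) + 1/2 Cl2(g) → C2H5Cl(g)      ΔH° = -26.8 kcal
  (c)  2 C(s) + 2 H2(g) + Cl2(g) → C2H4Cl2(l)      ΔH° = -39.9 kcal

ΔH° = 45.7 kcal

(a) reversed and × 3: (-3)·(-19.6) = +58.8 kcal
(b) reversed: +26.8 kcal
(c) as written: -39.9 kcal
Since enthalpy is a state function, ΔH° = (-3)·(-19.6) + (-1)·(-26.8) + (1)·(-39.9) = 45.7 kcal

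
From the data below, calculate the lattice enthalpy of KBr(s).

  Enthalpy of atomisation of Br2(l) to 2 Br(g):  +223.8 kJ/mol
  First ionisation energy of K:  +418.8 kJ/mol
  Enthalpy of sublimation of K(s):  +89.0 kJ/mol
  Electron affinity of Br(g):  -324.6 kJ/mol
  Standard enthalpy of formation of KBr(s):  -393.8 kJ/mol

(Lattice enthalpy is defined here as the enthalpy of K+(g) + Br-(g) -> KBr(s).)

U = -688.9 kJ/mol

ΔHf° = 1·ΔHsub + 1·(ΣIE) + 1/2·D(Br2) + 1·EA + U
-393.8 = 1·(+89.0) + 1·(+418.8) + 1/2·(+223.8) + 1·(-324.6) + U
U = -393.8 − (+295.1) = -688.9 kJ/mol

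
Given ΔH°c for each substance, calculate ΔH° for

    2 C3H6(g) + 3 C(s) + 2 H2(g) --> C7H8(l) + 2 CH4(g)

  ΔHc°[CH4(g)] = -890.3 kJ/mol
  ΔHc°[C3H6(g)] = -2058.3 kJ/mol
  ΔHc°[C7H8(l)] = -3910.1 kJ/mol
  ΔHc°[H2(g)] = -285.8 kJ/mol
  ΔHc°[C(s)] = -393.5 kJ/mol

ΔH° = -178.0 kJ/mol

With combustion enthalpies, reactants minus products:
= [2·(-2058.3) + 3·(-393.5) + 2·(-285.8)] − [1·(-3910.1) + 2·(-890.3)]
= -178.0 kJ/mol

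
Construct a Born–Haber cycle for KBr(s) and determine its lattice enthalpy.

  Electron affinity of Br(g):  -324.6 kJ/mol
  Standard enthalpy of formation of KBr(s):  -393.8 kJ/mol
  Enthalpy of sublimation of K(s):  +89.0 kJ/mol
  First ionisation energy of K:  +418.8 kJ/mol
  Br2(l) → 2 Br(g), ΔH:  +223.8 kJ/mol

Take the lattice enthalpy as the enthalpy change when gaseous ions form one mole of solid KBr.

U = -688.9 kJ/mol

ΔHf° = 1·ΔHsub + 1·(ΣIE) + 1/2·D(Br2) + 1·EA + U
-393.8 = 1·(+89.0) + 1·(+418.8) + 1/2·(+223.8) + 1·(-324.6) + U
U = -393.8 − (+295.1) = -688.9 kJ/mol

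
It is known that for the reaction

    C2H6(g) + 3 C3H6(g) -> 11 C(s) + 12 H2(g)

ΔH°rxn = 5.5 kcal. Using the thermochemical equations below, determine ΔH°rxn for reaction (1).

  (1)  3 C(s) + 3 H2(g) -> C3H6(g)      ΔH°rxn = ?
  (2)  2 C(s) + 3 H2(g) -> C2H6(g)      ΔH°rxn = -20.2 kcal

(1) reversed and × 3 (C3H6(g) must end up as a reactant; scale by 3 for the 3 C3H6(g)): contributes −3·x
(2) reversed (reverse to put C2H6(g) on the reactant side): +20.2 kcal
+5.5 = (+20.2) − 3·x
x = (+5.5 − (+20.2)) / (-3) = 4.9 kcal

ΔH°rxn = 4.9 kcal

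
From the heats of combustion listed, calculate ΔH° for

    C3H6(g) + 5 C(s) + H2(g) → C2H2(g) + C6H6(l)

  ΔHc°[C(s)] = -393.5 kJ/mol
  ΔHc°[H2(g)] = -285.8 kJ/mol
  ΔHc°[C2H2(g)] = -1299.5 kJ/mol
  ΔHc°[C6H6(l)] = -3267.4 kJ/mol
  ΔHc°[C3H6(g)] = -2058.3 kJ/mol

ΔH° = 255.3 kJ/mol

Using ΔH = Σ nΔHc°(reactants) − Σ nΔHc°(products):
= [1·(-2058.3) + 5·(-393.5) + 1·(-285.8)] − [1·(-1299.5) + 1·(-3267.4)]
= 255.3 kJ/mol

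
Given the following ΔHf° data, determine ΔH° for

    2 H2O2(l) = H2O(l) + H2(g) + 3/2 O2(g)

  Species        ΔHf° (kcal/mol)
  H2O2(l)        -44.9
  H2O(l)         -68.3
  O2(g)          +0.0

Products: 1·(-68.3) + 1·(+0.0) + 3/2·(+0.0) = -68.3
Reactants: 2·(-44.9) = -89.8
ΔH° = (-68.3) − (-89.8) = 21.5 kcal/mol

ΔH° = 21.5 kcal/mol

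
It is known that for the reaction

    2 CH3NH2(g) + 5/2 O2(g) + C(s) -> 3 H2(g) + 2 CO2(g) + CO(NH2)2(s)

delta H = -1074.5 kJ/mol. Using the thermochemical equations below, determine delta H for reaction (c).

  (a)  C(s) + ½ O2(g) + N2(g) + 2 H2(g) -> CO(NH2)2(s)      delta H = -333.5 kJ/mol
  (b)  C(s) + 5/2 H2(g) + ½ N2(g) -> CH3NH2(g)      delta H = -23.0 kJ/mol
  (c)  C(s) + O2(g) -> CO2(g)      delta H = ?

delta H = -393.5 kJ/mol

(a) as written (CO(NH2)2(s) already on the product side): -333.5 kJ/mol
(b) reversed and × 2 (CH3NH2(g) must end up as a reactant; ×2 to match 2 CH3NH2(g) in the target): (-2)·(-23.0) = +46.0 kJ/mol
(c) × 2 (scale by 2 for the 2 CO2(g)): contributes 2·x
-1074.5 = (-333.5) + (+46.0) + 2·x
x = (-1074.5 − (-287.5)) / (2) = -393.5 kJ/mol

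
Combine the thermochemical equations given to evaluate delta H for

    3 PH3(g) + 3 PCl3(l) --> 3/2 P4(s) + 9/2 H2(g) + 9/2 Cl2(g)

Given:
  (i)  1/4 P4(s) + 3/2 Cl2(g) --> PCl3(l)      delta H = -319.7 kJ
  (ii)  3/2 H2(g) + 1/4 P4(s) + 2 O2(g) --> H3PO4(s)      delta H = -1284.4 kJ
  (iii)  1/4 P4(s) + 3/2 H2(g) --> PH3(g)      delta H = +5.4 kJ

(i) reversed and × 3: (-3)·(-319.7) = +959.1 kJ
(ii): not needed.
(iii) reversed and × 3: (-3)·(+5.4) = -16.2 kJ
By Hess's law, delta H = (+959.1) + (-16.2) = 942.9 kJ

delta H = 942.9 kJ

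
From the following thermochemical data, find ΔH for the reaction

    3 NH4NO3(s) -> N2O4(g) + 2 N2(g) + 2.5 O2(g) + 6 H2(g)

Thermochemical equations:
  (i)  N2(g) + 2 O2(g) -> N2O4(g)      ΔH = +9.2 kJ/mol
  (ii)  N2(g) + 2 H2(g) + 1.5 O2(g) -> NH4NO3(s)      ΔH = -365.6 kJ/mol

(i) as written (N2O4(g) already on the product side): +9.2 kJ/mol
(ii) reversed and × 3 (reverse to put NH4NO3(s) on the reactant side; ×3 to match 3 NH4NO3(s) in the target): (-3)·(-365.6) = +1096.8 kJ/mol
ΔH = (1)·(+9.2) + (-3)·(-365.6) = 1106.0 kJ/mol

ΔH = 1106.0 kJ/mol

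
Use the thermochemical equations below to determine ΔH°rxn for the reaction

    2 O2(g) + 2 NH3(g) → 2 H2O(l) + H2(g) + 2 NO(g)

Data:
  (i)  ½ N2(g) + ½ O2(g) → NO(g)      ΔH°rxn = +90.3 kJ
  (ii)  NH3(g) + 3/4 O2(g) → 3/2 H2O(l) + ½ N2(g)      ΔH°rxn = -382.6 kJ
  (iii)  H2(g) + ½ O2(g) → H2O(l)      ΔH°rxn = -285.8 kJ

(i) × 2: (2)·(+90.3) = +180.6 kJ
(ii) × 2: (2)·(-382.6) = -765.2 kJ
(iii) reversed: +285.8 kJ
Summing the manipulated equations, ΔH°rxn = (+180.6) + (-765.2) + (+285.8) = -298.8 kJ

ΔH°rxn = -298.8 kJ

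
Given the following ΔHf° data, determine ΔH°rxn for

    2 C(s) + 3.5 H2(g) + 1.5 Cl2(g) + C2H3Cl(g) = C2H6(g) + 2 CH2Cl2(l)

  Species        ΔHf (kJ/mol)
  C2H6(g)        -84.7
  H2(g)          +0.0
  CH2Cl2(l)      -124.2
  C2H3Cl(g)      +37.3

Products: 1·(-84.7) + 2·(-124.2) = -333.1
Reactants: 2·(+0.0) + 7/2·(+0.0) + 3/2·(+0.0) + 1·(+37.3) = +37.3
ΔH°rxn = (-333.1) − (+37.3) = -370.4 kJ/mol

ΔH°rxn = -370.4 kJ/mol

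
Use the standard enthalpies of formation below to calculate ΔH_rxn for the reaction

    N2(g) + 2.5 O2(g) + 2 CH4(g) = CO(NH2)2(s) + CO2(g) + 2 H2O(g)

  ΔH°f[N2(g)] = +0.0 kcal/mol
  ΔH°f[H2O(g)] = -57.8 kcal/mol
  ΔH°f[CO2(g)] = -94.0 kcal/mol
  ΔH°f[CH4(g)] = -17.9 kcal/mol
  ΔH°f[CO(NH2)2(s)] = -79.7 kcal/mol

ΔH_rxn = -253.5 kcal/mol

Products: 1·(-79.7) + 1·(-94.0) + 2·(-57.8) = -289.3
Reactants: 1·(+0.0) + 5/2·(+0.0) + 2·(-17.9) = -35.8
ΔH_rxn = (-289.3) − (-35.8) = -253.5 kcal/mol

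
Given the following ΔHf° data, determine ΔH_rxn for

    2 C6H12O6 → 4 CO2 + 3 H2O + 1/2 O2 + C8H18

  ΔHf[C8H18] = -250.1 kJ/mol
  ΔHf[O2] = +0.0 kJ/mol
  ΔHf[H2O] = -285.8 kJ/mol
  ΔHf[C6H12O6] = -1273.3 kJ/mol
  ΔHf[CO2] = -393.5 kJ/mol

ΔH_rxn = -134.9 kJ/mol

Products: 4·(-393.5) + 3·(-285.8) + 1/2·(+0.0) + 1·(-250.1) = -2681.5
Reactants: 2·(-1273.3) = -2546.6
ΔH_rxn = (-2681.5) − (-2546.6) = -134.9 kJ/mol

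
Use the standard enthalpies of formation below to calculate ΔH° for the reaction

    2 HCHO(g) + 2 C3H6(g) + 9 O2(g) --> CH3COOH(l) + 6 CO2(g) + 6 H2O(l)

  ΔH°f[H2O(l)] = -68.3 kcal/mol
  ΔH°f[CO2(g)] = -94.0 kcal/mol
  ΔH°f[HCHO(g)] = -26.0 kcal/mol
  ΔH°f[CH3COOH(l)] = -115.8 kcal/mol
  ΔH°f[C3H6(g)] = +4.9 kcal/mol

ΔH°rxn = Σ nΔHf°(products) − Σ nΔHf°(reactants).
Products: 1·(-115.8) + 6·(-94.0) + 6·(-68.3) = -1089.6
Reactants: 2·(-26.0) + 2·(+4.9) + 9·(+0.0) = -42.2
ΔH° = (-1089.6) − (-42.2) = -1047.4 kcal/mol

ΔH° = -1047.4 kcal/mol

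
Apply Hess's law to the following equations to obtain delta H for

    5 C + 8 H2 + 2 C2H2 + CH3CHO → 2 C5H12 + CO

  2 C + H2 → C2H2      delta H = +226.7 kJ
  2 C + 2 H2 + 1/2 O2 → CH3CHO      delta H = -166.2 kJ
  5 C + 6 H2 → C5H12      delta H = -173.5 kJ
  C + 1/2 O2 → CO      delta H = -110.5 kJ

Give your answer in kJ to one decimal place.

delta H = -744.7 kJ

equation 1 reversed and × 2: (-2)·(+226.7) = -453.4 kJ
equation 2 reversed: +166.2 kJ
equation 3 × 2: (2)·(-173.5) = -347.0 kJ
equation 4 as written: -110.5 kJ
Since enthalpy is a state function, delta H = (-453.4) + (+166.2) + (-347.0) + (-110.5) = -744.7 kJ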